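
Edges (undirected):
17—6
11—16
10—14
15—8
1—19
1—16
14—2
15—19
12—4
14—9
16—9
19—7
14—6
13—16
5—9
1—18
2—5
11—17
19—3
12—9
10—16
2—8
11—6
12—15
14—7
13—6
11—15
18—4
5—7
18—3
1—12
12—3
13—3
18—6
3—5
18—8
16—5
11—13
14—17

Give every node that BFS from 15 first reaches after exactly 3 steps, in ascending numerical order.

5, 10, 14

Level 0: 15
Level 1: 8, 11, 12, 19
Level 2: 1, 2, 3, 4, 6, 7, 9, 13, 16, 17, 18
Level 3: 5, 10, 14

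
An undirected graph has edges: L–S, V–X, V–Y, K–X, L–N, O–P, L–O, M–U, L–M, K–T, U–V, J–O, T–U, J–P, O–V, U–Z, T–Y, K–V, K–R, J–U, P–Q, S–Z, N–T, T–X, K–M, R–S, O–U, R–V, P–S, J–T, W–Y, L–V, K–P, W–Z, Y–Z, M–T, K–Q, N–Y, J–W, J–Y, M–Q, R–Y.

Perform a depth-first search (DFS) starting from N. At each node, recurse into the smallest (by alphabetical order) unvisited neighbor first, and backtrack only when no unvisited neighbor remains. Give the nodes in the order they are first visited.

N, L, M, K, P, J, O, U, T, X, V, R, S, Z, W, Y, Q

Visit N
N → L
L → M
M → K
K → P
P → J
J → O
O → U
U → T
T → X
X → V
V → R
R → S
S → Z
Z → W
W → Y
P → Q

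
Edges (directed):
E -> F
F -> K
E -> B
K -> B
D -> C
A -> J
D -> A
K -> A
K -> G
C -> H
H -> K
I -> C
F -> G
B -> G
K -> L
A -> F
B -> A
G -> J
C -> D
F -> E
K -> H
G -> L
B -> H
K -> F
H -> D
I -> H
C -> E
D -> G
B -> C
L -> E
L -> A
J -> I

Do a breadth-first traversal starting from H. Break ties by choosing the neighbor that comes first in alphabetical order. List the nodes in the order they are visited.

Visit H; enqueue D, K → queue [D, K]
Visit D; enqueue A, C, G → queue [K, A, C, G]
Visit K; enqueue B, F, L → queue [A, C, G, B, F, L]
Visit A; enqueue J → queue [C, G, B, F, L, J]
Visit C; enqueue E → queue [G, B, F, L, J, E]
Visit G → queue [B, F, L, J, E]
Visit B → queue [F, L, J, E]
Visit F → queue [L, J, E]
Visit L → queue [J, E]
Visit J; enqueue I → queue [E, I]
Visit E → queue [I]
Visit I → queue []

H D K A C G B F L J E I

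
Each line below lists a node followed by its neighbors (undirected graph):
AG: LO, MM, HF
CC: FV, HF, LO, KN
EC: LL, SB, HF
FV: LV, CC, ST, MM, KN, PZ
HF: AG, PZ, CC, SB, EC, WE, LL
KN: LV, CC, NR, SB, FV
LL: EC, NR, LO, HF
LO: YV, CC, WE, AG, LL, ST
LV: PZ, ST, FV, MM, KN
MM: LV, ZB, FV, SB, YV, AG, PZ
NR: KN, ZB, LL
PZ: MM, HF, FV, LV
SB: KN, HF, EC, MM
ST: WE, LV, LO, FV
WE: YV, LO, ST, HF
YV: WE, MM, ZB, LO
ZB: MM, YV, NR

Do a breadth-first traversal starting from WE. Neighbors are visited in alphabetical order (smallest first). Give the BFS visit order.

WE -> HF -> LO -> ST -> YV -> AG -> CC -> EC -> LL -> PZ -> SB -> FV -> LV -> MM -> ZB -> KN -> NR

Visit WE; enqueue HF, LO, ST, YV → queue [HF, LO, ST, YV]
Visit HF; enqueue AG, CC, EC, LL, PZ, SB → queue [LO, ST, YV, AG, CC, EC, LL, PZ, SB]
Visit LO → queue [ST, YV, AG, CC, EC, LL, PZ, SB]
Visit ST; enqueue FV, LV → queue [YV, AG, CC, EC, LL, PZ, SB, FV, LV]
Visit YV; enqueue MM, ZB → queue [AG, CC, EC, LL, PZ, SB, FV, LV, MM, ZB]
Visit AG → queue [CC, EC, LL, PZ, SB, FV, LV, MM, ZB]
Visit CC; enqueue KN → queue [EC, LL, PZ, SB, FV, LV, MM, ZB, KN]
Visit EC → queue [LL, PZ, SB, FV, LV, MM, ZB, KN]
Visit LL; enqueue NR → queue [PZ, SB, FV, LV, MM, ZB, KN, NR]
Visit PZ → queue [SB, FV, LV, MM, ZB, KN, NR]
Visit SB → queue [FV, LV, MM, ZB, KN, NR]
Visit FV → queue [LV, MM, ZB, KN, NR]
Visit LV → queue [MM, ZB, KN, NR]
Visit MM → queue [ZB, KN, NR]
Visit ZB → queue [KN, NR]
Visit KN → queue [NR]
Visit NR → queue []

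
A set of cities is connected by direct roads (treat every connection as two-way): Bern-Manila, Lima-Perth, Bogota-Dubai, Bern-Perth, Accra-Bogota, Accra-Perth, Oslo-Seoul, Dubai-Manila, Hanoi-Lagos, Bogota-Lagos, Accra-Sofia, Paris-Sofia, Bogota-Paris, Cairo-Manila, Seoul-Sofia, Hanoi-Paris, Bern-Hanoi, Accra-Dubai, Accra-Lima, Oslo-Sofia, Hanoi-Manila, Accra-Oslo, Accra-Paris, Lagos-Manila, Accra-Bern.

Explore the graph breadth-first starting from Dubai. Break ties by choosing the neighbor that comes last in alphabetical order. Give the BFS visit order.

Dubai -> Manila -> Bogota -> Accra -> Lagos -> Hanoi -> Cairo -> Bern -> Paris -> Sofia -> Perth -> Oslo -> Lima -> Seoul

Visit Dubai; enqueue Manila, Bogota, Accra → queue [Manila, Bogota, Accra]
Visit Manila; enqueue Lagos, Hanoi, Cairo, Bern → queue [Bogota, Accra, Lagos, Hanoi, Cairo, Bern]
Visit Bogota; enqueue Paris → queue [Accra, Lagos, Hanoi, Cairo, Bern, Paris]
Visit Accra; enqueue Sofia, Perth, Oslo, Lima → queue [Lagos, Hanoi, Cairo, Bern, Paris, Sofia, Perth, Oslo, Lima]
Visit Lagos → queue [Hanoi, Cairo, Bern, Paris, Sofia, Perth, Oslo, Lima]
Visit Hanoi → queue [Cairo, Bern, Paris, Sofia, Perth, Oslo, Lima]
Visit Cairo → queue [Bern, Paris, Sofia, Perth, Oslo, Lima]
Visit Bern → queue [Paris, Sofia, Perth, Oslo, Lima]
Visit Paris → queue [Sofia, Perth, Oslo, Lima]
Visit Sofia; enqueue Seoul → queue [Perth, Oslo, Lima, Seoul]
Visit Perth → queue [Oslo, Lima, Seoul]
Visit Oslo → queue [Lima, Seoul]
Visit Lima → queue [Seoul]
Visit Seoul → queue []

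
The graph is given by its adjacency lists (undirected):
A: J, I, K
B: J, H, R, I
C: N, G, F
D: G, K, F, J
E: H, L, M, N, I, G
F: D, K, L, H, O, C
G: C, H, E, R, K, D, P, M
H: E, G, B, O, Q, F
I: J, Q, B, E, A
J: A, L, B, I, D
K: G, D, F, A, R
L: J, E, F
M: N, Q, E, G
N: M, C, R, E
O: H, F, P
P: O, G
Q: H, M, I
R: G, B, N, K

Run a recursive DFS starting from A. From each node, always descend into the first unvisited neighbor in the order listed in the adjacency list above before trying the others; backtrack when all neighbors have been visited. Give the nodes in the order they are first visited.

Visit A
A → J
J → L
L → E
E → H
H → G
G → C
C → N
N → M
M → Q
Q → I
I → B
B → R
R → K
K → D
D → F
F → O
O → P

A, J, L, E, H, G, C, N, M, Q, I, B, R, K, D, F, O, P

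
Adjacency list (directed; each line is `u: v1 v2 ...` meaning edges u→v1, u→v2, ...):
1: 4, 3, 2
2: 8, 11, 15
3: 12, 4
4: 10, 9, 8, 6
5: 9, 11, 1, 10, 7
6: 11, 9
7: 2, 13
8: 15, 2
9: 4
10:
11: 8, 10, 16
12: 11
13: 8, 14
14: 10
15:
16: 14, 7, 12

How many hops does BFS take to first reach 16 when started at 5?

Level 0: 5
Level 1: 1, 7, 9, 10, 11
Level 2: 2, 3, 4, 8, 13, 16
Level 3: 6, 12, 14, 15
16 first appears at level 2.

2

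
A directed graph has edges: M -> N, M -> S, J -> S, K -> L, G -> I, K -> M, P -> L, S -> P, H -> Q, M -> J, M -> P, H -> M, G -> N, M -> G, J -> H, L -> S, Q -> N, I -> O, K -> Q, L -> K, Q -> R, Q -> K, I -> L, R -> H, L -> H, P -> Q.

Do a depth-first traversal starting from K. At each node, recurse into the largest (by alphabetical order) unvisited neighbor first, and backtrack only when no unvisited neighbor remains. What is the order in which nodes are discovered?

K, Q, R, H, M, S, P, L, N, J, G, I, O

Visit K
K → Q
Q → R
R → H
H → M
M → S
S → P
P → L
M → N
M → J
M → G
G → I
I → O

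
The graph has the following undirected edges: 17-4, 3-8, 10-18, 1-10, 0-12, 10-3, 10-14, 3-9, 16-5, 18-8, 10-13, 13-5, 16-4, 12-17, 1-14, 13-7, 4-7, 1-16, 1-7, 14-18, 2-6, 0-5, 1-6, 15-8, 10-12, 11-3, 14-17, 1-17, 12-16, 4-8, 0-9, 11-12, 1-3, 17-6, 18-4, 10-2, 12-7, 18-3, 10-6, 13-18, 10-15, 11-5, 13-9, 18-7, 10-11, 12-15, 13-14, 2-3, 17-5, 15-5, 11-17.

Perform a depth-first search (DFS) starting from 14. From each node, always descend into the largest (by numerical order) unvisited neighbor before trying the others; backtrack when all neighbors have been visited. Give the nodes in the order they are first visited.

Visit 14
14 → 18
18 → 13
13 → 10
10 → 15
15 → 12
12 → 17
17 → 11
11 → 5
5 → 16
16 → 4
4 → 8
8 → 3
3 → 9
9 → 0
3 → 2
2 → 6
6 → 1
1 → 7

14, 18, 13, 10, 15, 12, 17, 11, 5, 16, 4, 8, 3, 9, 0, 2, 6, 1, 7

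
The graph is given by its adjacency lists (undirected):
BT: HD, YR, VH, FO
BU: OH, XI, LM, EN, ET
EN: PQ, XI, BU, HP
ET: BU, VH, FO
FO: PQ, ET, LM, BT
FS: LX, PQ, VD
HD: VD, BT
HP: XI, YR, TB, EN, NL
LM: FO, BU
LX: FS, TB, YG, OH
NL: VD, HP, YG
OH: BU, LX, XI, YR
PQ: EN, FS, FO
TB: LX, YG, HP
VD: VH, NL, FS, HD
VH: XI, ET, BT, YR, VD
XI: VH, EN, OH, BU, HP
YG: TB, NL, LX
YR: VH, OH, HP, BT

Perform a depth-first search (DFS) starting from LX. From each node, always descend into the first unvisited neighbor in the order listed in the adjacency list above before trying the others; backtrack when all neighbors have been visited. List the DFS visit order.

Visit LX
LX → FS
FS → PQ
PQ → EN
EN → XI
XI → VH
VH → ET
ET → BU
BU → OH
OH → YR
YR → HP
HP → TB
TB → YG
YG → NL
NL → VD
VD → HD
HD → BT
BT → FO
FO → LM

LX, FS, PQ, EN, XI, VH, ET, BU, OH, YR, HP, TB, YG, NL, VD, HD, BT, FO, LM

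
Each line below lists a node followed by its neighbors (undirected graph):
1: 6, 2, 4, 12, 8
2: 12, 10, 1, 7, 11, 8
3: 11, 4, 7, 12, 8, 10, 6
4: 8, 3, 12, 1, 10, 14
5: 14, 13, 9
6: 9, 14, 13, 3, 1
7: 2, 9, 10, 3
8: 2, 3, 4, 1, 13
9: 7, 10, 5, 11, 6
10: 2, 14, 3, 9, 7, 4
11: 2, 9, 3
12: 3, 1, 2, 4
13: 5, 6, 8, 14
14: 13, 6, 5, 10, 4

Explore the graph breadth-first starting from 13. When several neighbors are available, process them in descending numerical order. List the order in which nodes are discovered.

13 -> 14 -> 8 -> 6 -> 5 -> 10 -> 4 -> 3 -> 2 -> 1 -> 9 -> 7 -> 12 -> 11

Visit 13; enqueue 14, 8, 6, 5 → queue [14, 8, 6, 5]
Visit 14; enqueue 10, 4 → queue [8, 6, 5, 10, 4]
Visit 8; enqueue 3, 2, 1 → queue [6, 5, 10, 4, 3, 2, 1]
Visit 6; enqueue 9 → queue [5, 10, 4, 3, 2, 1, 9]
Visit 5 → queue [10, 4, 3, 2, 1, 9]
Visit 10; enqueue 7 → queue [4, 3, 2, 1, 9, 7]
Visit 4; enqueue 12 → queue [3, 2, 1, 9, 7, 12]
Visit 3; enqueue 11 → queue [2, 1, 9, 7, 12, 11]
Visit 2 → queue [1, 9, 7, 12, 11]
Visit 1 → queue [9, 7, 12, 11]
Visit 9 → queue [7, 12, 11]
Visit 7 → queue [12, 11]
Visit 12 → queue [11]
Visit 11 → queue []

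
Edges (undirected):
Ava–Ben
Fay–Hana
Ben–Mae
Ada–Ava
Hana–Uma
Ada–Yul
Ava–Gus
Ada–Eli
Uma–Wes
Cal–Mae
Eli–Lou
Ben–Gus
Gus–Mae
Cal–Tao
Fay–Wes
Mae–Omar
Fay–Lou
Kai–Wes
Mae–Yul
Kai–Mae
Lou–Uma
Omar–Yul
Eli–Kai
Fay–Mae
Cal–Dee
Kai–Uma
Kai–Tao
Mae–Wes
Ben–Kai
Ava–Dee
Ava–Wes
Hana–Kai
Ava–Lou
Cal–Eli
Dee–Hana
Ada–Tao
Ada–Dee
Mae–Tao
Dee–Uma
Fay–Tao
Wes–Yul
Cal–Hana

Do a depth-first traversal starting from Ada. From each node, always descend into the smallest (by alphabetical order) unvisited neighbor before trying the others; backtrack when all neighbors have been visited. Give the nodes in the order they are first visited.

Ada, Ava, Ben, Gus, Mae, Cal, Dee, Hana, Fay, Lou, Eli, Kai, Tao, Uma, Wes, Yul, Omar

Visit Ada
Ada → Ava
Ava → Ben
Ben → Gus
Gus → Mae
Mae → Cal
Cal → Dee
Dee → Hana
Hana → Fay
Fay → Lou
Lou → Eli
Eli → Kai
Kai → Tao
Kai → Uma
Uma → Wes
Wes → Yul
Yul → Omar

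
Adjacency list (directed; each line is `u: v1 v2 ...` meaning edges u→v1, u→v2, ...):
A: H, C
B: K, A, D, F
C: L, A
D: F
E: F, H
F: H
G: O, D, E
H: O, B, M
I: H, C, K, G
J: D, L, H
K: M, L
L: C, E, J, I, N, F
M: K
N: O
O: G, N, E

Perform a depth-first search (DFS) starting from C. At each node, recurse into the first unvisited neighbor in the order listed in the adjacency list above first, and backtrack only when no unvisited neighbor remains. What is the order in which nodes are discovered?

C → L → E → F → H → O → G → D → N → B → K → M → A → J → I

Visit C
C → L
L → E
E → F
F → H
H → O
O → G
G → D
O → N
H → B
B → K
K → M
B → A
L → J
L → I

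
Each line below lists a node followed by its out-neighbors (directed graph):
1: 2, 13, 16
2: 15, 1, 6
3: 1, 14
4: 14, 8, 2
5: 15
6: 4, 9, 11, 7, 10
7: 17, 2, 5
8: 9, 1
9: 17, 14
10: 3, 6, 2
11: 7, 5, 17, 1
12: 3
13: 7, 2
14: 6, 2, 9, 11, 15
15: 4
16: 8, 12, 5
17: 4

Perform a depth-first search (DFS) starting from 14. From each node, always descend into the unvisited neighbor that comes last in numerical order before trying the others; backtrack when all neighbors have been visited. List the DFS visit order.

14, 15, 4, 8, 9, 17, 1, 16, 12, 3, 5, 13, 7, 2, 6, 11, 10

Visit 14
14 → 15
15 → 4
4 → 8
8 → 9
9 → 17
8 → 1
1 → 16
16 → 12
12 → 3
16 → 5
1 → 13
13 → 7
7 → 2
2 → 6
6 → 11
6 → 10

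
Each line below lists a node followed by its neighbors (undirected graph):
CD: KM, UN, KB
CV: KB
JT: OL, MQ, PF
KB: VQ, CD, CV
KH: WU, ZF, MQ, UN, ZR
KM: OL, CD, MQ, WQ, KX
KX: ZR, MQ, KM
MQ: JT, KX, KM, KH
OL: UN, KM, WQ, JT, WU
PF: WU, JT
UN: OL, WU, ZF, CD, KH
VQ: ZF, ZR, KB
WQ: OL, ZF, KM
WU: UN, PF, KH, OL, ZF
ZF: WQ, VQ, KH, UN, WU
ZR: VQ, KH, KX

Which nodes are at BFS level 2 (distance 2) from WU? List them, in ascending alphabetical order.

CD, JT, KM, MQ, VQ, WQ, ZR

Level 0: WU
Level 1: KH, OL, PF, UN, ZF
Level 2: CD, JT, KM, MQ, VQ, WQ, ZR
Level 3: KB, KX
Level 4: CV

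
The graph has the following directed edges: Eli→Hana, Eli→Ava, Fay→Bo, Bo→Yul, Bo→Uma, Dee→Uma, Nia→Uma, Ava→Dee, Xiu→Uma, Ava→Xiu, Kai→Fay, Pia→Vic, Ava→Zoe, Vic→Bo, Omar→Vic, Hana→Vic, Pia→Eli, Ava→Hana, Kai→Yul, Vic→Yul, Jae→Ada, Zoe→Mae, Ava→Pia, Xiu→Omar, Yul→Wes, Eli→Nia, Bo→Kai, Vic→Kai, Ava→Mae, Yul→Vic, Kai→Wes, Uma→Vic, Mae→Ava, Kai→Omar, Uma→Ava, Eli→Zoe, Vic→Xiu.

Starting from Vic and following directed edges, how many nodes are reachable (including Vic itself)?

17

BFS from Vic visits: Vic, Bo, Kai, Xiu, Yul, Uma, Fay, Omar, Wes, Ava, Dee, Hana, Mae, Pia, Zoe, Eli, Nia
Reachable nodes: 17 of 19 total.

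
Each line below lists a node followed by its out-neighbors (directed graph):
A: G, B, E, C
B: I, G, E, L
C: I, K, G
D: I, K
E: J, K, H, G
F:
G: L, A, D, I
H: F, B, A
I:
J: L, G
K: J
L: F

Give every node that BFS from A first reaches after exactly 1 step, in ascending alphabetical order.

Level 0: A
Level 1: B, C, E, G
Level 2: D, H, I, J, K, L
Level 3: F

B, C, E, G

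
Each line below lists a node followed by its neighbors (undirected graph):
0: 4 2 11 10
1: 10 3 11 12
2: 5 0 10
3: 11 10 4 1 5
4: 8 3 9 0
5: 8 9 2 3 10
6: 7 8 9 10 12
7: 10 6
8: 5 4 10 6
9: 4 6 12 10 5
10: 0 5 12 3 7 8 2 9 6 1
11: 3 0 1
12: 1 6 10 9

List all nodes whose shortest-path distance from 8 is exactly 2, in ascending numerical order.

Level 0: 8
Level 1: 4, 5, 6, 10
Level 2: 0, 1, 2, 3, 7, 9, 12
Level 3: 11

0, 1, 2, 3, 7, 9, 12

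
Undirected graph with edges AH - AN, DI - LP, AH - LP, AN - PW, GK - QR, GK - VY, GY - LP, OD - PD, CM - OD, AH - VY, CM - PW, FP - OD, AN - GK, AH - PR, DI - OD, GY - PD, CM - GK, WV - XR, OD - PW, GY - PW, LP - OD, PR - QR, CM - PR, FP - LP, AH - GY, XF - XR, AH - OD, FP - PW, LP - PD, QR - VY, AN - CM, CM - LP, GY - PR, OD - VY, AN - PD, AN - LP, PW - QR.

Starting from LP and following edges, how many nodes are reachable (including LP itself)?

14

BFS from LP visits: LP, PD, OD, GY, FP, DI, CM, AN, AH, VY, PW, PR, GK, QR
Reachable nodes: 14 of 17 total.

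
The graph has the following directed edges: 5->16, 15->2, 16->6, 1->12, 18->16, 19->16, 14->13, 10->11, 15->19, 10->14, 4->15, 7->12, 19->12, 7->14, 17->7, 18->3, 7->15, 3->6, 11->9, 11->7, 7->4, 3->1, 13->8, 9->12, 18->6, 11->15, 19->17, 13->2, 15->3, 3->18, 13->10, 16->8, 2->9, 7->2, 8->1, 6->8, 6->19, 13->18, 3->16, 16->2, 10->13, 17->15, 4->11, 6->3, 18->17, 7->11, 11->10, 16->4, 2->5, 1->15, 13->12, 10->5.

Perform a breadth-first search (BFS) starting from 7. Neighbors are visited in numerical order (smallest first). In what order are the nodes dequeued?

7 2 4 11 12 14 15 5 9 10 13 3 19 16 8 18 1 6 17

Visit 7; enqueue 2, 4, 11, 12, 14, 15 → queue [2, 4, 11, 12, 14, 15]
Visit 2; enqueue 5, 9 → queue [4, 11, 12, 14, 15, 5, 9]
Visit 4 → queue [11, 12, 14, 15, 5, 9]
Visit 11; enqueue 10 → queue [12, 14, 15, 5, 9, 10]
Visit 12 → queue [14, 15, 5, 9, 10]
Visit 14; enqueue 13 → queue [15, 5, 9, 10, 13]
Visit 15; enqueue 3, 19 → queue [5, 9, 10, 13, 3, 19]
Visit 5; enqueue 16 → queue [9, 10, 13, 3, 19, 16]
Visit 9 → queue [10, 13, 3, 19, 16]
Visit 10 → queue [13, 3, 19, 16]
Visit 13; enqueue 8, 18 → queue [3, 19, 16, 8, 18]
Visit 3; enqueue 1, 6 → queue [19, 16, 8, 18, 1, 6]
Visit 19; enqueue 17 → queue [16, 8, 18, 1, 6, 17]
Visit 16 → queue [8, 18, 1, 6, 17]
Visit 8 → queue [18, 1, 6, 17]
Visit 18 → queue [1, 6, 17]
Visit 1 → queue [6, 17]
Visit 6 → queue [17]
Visit 17 → queue []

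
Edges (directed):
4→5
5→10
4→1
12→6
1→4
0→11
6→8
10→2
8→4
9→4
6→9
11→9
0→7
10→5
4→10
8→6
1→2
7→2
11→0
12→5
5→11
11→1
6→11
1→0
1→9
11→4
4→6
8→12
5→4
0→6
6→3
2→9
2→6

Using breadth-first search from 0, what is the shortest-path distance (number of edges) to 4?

2

Level 0: 0
Level 1: 6, 7, 11
Level 2: 1, 2, 3, 4, 8, 9
Level 3: 5, 10, 12
4 first appears at level 2.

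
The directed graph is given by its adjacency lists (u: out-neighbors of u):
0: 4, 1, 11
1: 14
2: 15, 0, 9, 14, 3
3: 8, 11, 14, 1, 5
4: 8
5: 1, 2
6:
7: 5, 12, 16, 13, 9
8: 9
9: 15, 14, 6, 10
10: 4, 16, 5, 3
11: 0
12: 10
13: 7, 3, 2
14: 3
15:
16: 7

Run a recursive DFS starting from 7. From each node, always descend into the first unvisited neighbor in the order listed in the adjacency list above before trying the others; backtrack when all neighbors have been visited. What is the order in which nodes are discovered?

7, 5, 1, 14, 3, 8, 9, 15, 6, 10, 4, 16, 11, 0, 2, 12, 13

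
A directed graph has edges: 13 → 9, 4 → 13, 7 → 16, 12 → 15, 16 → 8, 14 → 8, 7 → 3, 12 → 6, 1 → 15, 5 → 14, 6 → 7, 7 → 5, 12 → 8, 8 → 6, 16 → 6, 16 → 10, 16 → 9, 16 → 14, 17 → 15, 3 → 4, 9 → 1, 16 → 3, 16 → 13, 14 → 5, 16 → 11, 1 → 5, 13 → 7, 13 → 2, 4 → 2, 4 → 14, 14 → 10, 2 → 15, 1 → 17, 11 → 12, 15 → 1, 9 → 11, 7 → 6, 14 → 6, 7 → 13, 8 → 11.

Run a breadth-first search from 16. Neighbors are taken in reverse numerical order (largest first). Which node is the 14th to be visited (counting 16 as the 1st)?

1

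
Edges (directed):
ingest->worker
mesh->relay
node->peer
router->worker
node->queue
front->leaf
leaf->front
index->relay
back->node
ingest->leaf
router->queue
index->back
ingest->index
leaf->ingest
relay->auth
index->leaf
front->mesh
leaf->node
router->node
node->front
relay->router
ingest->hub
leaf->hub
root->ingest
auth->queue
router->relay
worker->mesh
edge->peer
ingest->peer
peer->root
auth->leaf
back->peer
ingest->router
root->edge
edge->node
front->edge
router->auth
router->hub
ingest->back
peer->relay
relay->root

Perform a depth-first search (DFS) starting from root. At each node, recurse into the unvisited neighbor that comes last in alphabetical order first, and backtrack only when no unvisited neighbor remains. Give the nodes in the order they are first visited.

Visit root
root → ingest
ingest → worker
worker → mesh
mesh → relay
relay → router
router → queue
router → node
node → peer
node → front
front → leaf
leaf → hub
front → edge
router → auth
ingest → index
index → back

root, ingest, worker, mesh, relay, router, queue, node, peer, front, leaf, hub, edge, auth, index, back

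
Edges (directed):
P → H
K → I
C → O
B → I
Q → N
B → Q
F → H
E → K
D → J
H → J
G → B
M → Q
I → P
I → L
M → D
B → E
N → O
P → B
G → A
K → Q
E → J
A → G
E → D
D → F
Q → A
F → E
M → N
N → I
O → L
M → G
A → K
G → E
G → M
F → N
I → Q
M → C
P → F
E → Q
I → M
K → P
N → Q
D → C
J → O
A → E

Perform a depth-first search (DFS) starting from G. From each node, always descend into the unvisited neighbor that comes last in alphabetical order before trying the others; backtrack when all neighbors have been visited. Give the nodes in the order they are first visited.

G, M, Q, N, O, L, I, P, H, J, F, E, K, D, C, B, A

Visit G
G → M
M → Q
Q → N
N → O
O → L
N → I
I → P
P → H
H → J
P → F
F → E
E → K
E → D
D → C
P → B
Q → A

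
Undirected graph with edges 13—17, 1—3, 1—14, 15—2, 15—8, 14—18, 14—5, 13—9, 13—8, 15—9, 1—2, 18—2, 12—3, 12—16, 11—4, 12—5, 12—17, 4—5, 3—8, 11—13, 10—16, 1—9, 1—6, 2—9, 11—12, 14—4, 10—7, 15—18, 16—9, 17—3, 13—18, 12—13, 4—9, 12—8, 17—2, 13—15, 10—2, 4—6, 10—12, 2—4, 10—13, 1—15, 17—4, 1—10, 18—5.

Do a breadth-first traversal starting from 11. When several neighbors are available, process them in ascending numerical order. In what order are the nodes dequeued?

Visit 11; enqueue 4, 12, 13 → queue [4, 12, 13]
Visit 4; enqueue 2, 5, 6, 9, 14, 17 → queue [12, 13, 2, 5, 6, 9, 14, 17]
Visit 12; enqueue 3, 8, 10, 16 → queue [13, 2, 5, 6, 9, 14, 17, 3, 8, 10, 16]
Visit 13; enqueue 15, 18 → queue [2, 5, 6, 9, 14, 17, 3, 8, 10, 16, 15, 18]
Visit 2; enqueue 1 → queue [5, 6, 9, 14, 17, 3, 8, 10, 16, 15, 18, 1]
Visit 5 → queue [6, 9, 14, 17, 3, 8, 10, 16, 15, 18, 1]
Visit 6 → queue [9, 14, 17, 3, 8, 10, 16, 15, 18, 1]
Visit 9 → queue [14, 17, 3, 8, 10, 16, 15, 18, 1]
Visit 14 → queue [17, 3, 8, 10, 16, 15, 18, 1]
Visit 17 → queue [3, 8, 10, 16, 15, 18, 1]
Visit 3 → queue [8, 10, 16, 15, 18, 1]
Visit 8 → queue [10, 16, 15, 18, 1]
Visit 10; enqueue 7 → queue [16, 15, 18, 1, 7]
Visit 16 → queue [15, 18, 1, 7]
Visit 15 → queue [18, 1, 7]
Visit 18 → queue [1, 7]
Visit 1 → queue [7]
Visit 7 → queue []

11 → 4 → 12 → 13 → 2 → 5 → 6 → 9 → 14 → 17 → 3 → 8 → 10 → 16 → 15 → 18 → 1 → 7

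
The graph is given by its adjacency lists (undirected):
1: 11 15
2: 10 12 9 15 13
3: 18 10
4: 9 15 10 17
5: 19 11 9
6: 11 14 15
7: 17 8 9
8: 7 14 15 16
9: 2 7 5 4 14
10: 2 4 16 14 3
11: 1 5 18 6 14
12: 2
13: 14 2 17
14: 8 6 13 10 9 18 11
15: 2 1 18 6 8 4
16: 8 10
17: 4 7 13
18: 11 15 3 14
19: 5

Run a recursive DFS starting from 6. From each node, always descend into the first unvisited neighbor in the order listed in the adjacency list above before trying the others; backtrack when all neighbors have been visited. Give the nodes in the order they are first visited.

6, 11, 1, 15, 2, 10, 4, 9, 7, 17, 13, 14, 8, 16, 18, 3, 5, 19, 12

Visit 6
6 → 11
11 → 1
1 → 15
15 → 2
2 → 10
10 → 4
4 → 9
9 → 7
7 → 17
17 → 13
13 → 14
14 → 8
8 → 16
14 → 18
18 → 3
9 → 5
5 → 19
2 → 12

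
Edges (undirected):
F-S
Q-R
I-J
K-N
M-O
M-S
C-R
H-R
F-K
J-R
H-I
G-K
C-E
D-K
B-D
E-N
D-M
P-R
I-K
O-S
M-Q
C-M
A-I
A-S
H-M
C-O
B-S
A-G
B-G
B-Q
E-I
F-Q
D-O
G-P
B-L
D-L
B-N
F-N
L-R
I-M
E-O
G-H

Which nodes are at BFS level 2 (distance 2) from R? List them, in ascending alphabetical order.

Level 0: R
Level 1: C, H, J, L, P, Q
Level 2: B, D, E, F, G, I, M, O
Level 3: A, K, N, S

B, D, E, F, G, I, M, O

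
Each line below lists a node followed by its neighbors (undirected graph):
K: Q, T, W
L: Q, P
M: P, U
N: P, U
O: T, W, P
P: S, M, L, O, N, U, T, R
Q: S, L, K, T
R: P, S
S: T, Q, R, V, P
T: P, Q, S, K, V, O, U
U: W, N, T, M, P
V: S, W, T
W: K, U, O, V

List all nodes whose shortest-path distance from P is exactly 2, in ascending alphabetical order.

K, Q, V, W

Level 0: P
Level 1: L, M, N, O, R, S, T, U
Level 2: K, Q, V, W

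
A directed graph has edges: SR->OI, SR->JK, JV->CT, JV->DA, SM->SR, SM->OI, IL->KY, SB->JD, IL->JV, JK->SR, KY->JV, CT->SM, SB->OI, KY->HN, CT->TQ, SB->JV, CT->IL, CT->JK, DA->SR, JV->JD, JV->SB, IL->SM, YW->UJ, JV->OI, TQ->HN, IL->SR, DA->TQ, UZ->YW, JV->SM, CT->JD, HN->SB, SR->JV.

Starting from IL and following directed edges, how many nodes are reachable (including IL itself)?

BFS from IL visits: IL, JV, KY, SM, SR, CT, DA, JD, OI, SB, HN, JK, TQ
Reachable nodes: 13 of 16 total.

13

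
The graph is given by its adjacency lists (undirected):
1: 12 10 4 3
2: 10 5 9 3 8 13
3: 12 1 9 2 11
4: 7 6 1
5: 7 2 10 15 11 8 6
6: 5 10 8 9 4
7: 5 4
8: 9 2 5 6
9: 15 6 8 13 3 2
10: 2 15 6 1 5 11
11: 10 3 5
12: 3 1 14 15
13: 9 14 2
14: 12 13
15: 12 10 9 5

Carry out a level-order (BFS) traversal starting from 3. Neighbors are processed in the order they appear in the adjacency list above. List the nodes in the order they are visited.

3, 12, 1, 9, 2, 11, 14, 15, 10, 4, 6, 8, 13, 5, 7

Visit 3; enqueue 12, 1, 9, 2, 11 → queue [12, 1, 9, 2, 11]
Visit 12; enqueue 14, 15 → queue [1, 9, 2, 11, 14, 15]
Visit 1; enqueue 10, 4 → queue [9, 2, 11, 14, 15, 10, 4]
Visit 9; enqueue 6, 8, 13 → queue [2, 11, 14, 15, 10, 4, 6, 8, 13]
Visit 2; enqueue 5 → queue [11, 14, 15, 10, 4, 6, 8, 13, 5]
Visit 11 → queue [14, 15, 10, 4, 6, 8, 13, 5]
Visit 14 → queue [15, 10, 4, 6, 8, 13, 5]
Visit 15 → queue [10, 4, 6, 8, 13, 5]
Visit 10 → queue [4, 6, 8, 13, 5]
Visit 4; enqueue 7 → queue [6, 8, 13, 5, 7]
Visit 6 → queue [8, 13, 5, 7]
Visit 8 → queue [13, 5, 7]
Visit 13 → queue [5, 7]
Visit 5 → queue [7]
Visit 7 → queue []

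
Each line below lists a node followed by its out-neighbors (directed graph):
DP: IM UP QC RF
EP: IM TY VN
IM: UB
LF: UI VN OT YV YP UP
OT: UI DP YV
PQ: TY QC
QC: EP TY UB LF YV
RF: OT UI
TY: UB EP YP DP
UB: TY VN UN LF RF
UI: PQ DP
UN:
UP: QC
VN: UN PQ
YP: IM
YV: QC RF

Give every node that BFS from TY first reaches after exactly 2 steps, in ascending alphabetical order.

Level 0: TY
Level 1: DP, EP, UB, YP
Level 2: IM, LF, QC, RF, UN, UP, VN
Level 3: OT, PQ, UI, YV

IM, LF, QC, RF, UN, UP, VN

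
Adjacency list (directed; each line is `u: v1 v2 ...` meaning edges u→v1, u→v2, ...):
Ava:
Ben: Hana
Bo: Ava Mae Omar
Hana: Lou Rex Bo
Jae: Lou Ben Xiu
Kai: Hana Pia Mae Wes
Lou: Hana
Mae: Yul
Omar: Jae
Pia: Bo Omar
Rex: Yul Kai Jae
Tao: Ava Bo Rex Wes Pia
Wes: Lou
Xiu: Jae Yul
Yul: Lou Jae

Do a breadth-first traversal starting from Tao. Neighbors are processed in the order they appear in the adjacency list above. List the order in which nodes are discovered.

Tao -> Ava -> Bo -> Rex -> Wes -> Pia -> Mae -> Omar -> Yul -> Kai -> Jae -> Lou -> Hana -> Ben -> Xiu

Visit Tao; enqueue Ava, Bo, Rex, Wes, Pia → queue [Ava, Bo, Rex, Wes, Pia]
Visit Ava → queue [Bo, Rex, Wes, Pia]
Visit Bo; enqueue Mae, Omar → queue [Rex, Wes, Pia, Mae, Omar]
Visit Rex; enqueue Yul, Kai, Jae → queue [Wes, Pia, Mae, Omar, Yul, Kai, Jae]
Visit Wes; enqueue Lou → queue [Pia, Mae, Omar, Yul, Kai, Jae, Lou]
Visit Pia → queue [Mae, Omar, Yul, Kai, Jae, Lou]
Visit Mae → queue [Omar, Yul, Kai, Jae, Lou]
Visit Omar → queue [Yul, Kai, Jae, Lou]
Visit Yul → queue [Kai, Jae, Lou]
Visit Kai; enqueue Hana → queue [Jae, Lou, Hana]
Visit Jae; enqueue Ben, Xiu → queue [Lou, Hana, Ben, Xiu]
Visit Lou → queue [Hana, Ben, Xiu]
Visit Hana → queue [Ben, Xiu]
Visit Ben → queue [Xiu]
Visit Xiu → queue []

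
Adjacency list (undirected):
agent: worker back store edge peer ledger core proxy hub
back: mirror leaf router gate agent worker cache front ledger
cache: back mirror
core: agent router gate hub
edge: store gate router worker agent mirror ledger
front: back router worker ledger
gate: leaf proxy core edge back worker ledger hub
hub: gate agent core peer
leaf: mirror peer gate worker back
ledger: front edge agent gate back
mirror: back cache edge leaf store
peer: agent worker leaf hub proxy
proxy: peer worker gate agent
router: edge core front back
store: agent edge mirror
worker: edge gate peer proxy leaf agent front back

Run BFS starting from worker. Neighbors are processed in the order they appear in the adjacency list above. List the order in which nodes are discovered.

Visit worker; enqueue edge, gate, peer, proxy, leaf, agent, front, back → queue [edge, gate, peer, proxy, leaf, agent, front, back]
Visit edge; enqueue store, router, mirror, ledger → queue [gate, peer, proxy, leaf, agent, front, back, store, router, mirror, ledger]
Visit gate; enqueue core, hub → queue [peer, proxy, leaf, agent, front, back, store, router, mirror, ledger, core, hub]
Visit peer → queue [proxy, leaf, agent, front, back, store, router, mirror, ledger, core, hub]
Visit proxy → queue [leaf, agent, front, back, store, router, mirror, ledger, core, hub]
Visit leaf → queue [agent, front, back, store, router, mirror, ledger, core, hub]
Visit agent → queue [front, back, store, router, mirror, ledger, core, hub]
Visit front → queue [back, store, router, mirror, ledger, core, hub]
Visit back; enqueue cache → queue [store, router, mirror, ledger, core, hub, cache]
Visit store → queue [router, mirror, ledger, core, hub, cache]
Visit router → queue [mirror, ledger, core, hub, cache]
Visit mirror → queue [ledger, core, hub, cache]
Visit ledger → queue [core, hub, cache]
Visit core → queue [hub, cache]
Visit hub → queue [cache]
Visit cache → queue []

worker, edge, gate, peer, proxy, leaf, agent, front, back, store, router, mirror, ledger, core, hub, cache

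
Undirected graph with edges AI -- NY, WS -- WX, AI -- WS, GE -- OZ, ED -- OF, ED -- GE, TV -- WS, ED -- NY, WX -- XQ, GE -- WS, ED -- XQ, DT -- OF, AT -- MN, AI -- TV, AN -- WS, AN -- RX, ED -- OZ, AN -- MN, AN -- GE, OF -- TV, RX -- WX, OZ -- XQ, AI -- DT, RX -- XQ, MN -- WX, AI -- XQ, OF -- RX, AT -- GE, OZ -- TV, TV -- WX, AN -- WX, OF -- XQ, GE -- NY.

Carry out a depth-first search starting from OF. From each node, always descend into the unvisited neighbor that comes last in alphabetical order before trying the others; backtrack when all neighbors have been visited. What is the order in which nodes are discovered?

Visit OF
OF → XQ
XQ → WX
WX → WS
WS → TV
TV → OZ
OZ → GE
GE → NY
NY → ED
NY → AI
AI → DT
GE → AT
AT → MN
MN → AN
AN → RX

OF, XQ, WX, WS, TV, OZ, GE, NY, ED, AI, DT, AT, MN, AN, RX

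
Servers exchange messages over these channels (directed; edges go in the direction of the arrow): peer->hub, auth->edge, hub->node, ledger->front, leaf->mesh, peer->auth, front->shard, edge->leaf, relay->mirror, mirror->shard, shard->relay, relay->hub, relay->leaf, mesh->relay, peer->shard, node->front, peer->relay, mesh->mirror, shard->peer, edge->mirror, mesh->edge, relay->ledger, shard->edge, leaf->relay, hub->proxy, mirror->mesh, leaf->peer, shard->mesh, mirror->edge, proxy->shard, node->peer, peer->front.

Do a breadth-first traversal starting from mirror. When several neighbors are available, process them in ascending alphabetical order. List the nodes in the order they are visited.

Visit mirror; enqueue edge, mesh, shard → queue [edge, mesh, shard]
Visit edge; enqueue leaf → queue [mesh, shard, leaf]
Visit mesh; enqueue relay → queue [shard, leaf, relay]
Visit shard; enqueue peer → queue [leaf, relay, peer]
Visit leaf → queue [relay, peer]
Visit relay; enqueue hub, ledger → queue [peer, hub, ledger]
Visit peer; enqueue auth, front → queue [hub, ledger, auth, front]
Visit hub; enqueue node, proxy → queue [ledger, auth, front, node, proxy]
Visit ledger → queue [auth, front, node, proxy]
Visit auth → queue [front, node, proxy]
Visit front → queue [node, proxy]
Visit node → queue [proxy]
Visit proxy → queue []

mirror, edge, mesh, shard, leaf, relay, peer, hub, ledger, auth, front, node, proxy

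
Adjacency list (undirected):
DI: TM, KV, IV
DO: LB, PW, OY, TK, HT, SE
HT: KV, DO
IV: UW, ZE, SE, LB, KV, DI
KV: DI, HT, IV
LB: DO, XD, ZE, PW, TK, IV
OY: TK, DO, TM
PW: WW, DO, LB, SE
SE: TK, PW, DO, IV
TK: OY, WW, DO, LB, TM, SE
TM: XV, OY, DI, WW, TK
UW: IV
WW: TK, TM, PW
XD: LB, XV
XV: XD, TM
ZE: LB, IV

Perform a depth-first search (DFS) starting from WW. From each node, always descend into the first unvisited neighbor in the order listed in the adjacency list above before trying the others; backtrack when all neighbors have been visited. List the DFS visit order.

Visit WW
WW → TK
TK → OY
OY → DO
DO → LB
LB → XD
XD → XV
XV → TM
TM → DI
DI → KV
KV → HT
KV → IV
IV → UW
IV → ZE
IV → SE
SE → PW

WW TK OY DO LB XD XV TM DI KV HT IV UW ZE SE PW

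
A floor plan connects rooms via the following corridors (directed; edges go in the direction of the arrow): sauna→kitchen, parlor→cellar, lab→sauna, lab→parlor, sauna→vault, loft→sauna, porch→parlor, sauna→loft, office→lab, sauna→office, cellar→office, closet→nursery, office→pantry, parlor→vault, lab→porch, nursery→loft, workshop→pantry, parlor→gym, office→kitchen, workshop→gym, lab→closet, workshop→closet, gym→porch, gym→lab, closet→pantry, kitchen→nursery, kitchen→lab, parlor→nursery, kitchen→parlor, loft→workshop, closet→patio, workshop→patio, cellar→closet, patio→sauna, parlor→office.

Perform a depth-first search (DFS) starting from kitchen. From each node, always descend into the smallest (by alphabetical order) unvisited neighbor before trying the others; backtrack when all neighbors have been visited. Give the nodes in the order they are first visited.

Visit kitchen
kitchen → lab
lab → closet
closet → nursery
nursery → loft
loft → sauna
sauna → office
office → pantry
sauna → vault
loft → workshop
workshop → gym
gym → porch
porch → parlor
parlor → cellar
workshop → patio

kitchen, lab, closet, nursery, loft, sauna, office, pantry, vault, workshop, gym, porch, parlor, cellar, patio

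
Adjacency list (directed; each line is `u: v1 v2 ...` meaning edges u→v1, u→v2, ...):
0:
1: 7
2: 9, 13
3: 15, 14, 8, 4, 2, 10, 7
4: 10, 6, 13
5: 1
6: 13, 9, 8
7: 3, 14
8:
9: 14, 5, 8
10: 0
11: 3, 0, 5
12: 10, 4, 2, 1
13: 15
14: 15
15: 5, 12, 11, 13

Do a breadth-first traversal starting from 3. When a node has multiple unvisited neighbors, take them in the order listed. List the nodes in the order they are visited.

3, 15, 14, 8, 4, 2, 10, 7, 5, 12, 11, 13, 6, 9, 0, 1

Visit 3; enqueue 15, 14, 8, 4, 2, 10, 7 → queue [15, 14, 8, 4, 2, 10, 7]
Visit 15; enqueue 5, 12, 11, 13 → queue [14, 8, 4, 2, 10, 7, 5, 12, 11, 13]
Visit 14 → queue [8, 4, 2, 10, 7, 5, 12, 11, 13]
Visit 8 → queue [4, 2, 10, 7, 5, 12, 11, 13]
Visit 4; enqueue 6 → queue [2, 10, 7, 5, 12, 11, 13, 6]
Visit 2; enqueue 9 → queue [10, 7, 5, 12, 11, 13, 6, 9]
Visit 10; enqueue 0 → queue [7, 5, 12, 11, 13, 6, 9, 0]
Visit 7 → queue [5, 12, 11, 13, 6, 9, 0]
Visit 5; enqueue 1 → queue [12, 11, 13, 6, 9, 0, 1]
Visit 12 → queue [11, 13, 6, 9, 0, 1]
Visit 11 → queue [13, 6, 9, 0, 1]
Visit 13 → queue [6, 9, 0, 1]
Visit 6 → queue [9, 0, 1]
Visit 9 → queue [0, 1]
Visit 0 → queue [1]
Visit 1 → queue []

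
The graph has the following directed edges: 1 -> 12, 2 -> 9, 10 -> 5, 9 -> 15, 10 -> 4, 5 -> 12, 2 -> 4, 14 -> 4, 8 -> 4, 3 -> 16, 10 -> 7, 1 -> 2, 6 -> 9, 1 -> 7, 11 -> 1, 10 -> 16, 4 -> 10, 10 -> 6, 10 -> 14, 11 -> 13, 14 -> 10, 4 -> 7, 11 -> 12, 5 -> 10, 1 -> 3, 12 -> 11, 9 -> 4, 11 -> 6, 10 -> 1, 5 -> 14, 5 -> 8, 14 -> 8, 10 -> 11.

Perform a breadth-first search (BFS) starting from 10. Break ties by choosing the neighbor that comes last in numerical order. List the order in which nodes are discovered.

10 -> 16 -> 14 -> 11 -> 7 -> 6 -> 5 -> 4 -> 1 -> 8 -> 13 -> 12 -> 9 -> 3 -> 2 -> 15

Visit 10; enqueue 16, 14, 11, 7, 6, 5, 4, 1 → queue [16, 14, 11, 7, 6, 5, 4, 1]
Visit 16 → queue [14, 11, 7, 6, 5, 4, 1]
Visit 14; enqueue 8 → queue [11, 7, 6, 5, 4, 1, 8]
Visit 11; enqueue 13, 12 → queue [7, 6, 5, 4, 1, 8, 13, 12]
Visit 7 → queue [6, 5, 4, 1, 8, 13, 12]
Visit 6; enqueue 9 → queue [5, 4, 1, 8, 13, 12, 9]
Visit 5 → queue [4, 1, 8, 13, 12, 9]
Visit 4 → queue [1, 8, 13, 12, 9]
Visit 1; enqueue 3, 2 → queue [8, 13, 12, 9, 3, 2]
Visit 8 → queue [13, 12, 9, 3, 2]
Visit 13 → queue [12, 9, 3, 2]
Visit 12 → queue [9, 3, 2]
Visit 9; enqueue 15 → queue [3, 2, 15]
Visit 3 → queue [2, 15]
Visit 2 → queue [15]
Visit 15 → queue []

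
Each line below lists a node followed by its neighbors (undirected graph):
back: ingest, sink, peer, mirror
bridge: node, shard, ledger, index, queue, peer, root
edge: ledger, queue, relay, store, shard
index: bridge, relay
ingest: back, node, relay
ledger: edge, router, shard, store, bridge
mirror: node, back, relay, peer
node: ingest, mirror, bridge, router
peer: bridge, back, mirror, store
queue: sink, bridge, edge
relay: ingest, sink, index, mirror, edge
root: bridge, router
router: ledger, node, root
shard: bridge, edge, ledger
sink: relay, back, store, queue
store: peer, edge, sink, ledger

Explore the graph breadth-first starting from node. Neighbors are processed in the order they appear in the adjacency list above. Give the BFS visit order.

Visit node; enqueue ingest, mirror, bridge, router → queue [ingest, mirror, bridge, router]
Visit ingest; enqueue back, relay → queue [mirror, bridge, router, back, relay]
Visit mirror; enqueue peer → queue [bridge, router, back, relay, peer]
Visit bridge; enqueue shard, ledger, index, queue, root → queue [router, back, relay, peer, shard, ledger, index, queue, root]
Visit router → queue [back, relay, peer, shard, ledger, index, queue, root]
Visit back; enqueue sink → queue [relay, peer, shard, ledger, index, queue, root, sink]
Visit relay; enqueue edge → queue [peer, shard, ledger, index, queue, root, sink, edge]
Visit peer; enqueue store → queue [shard, ledger, index, queue, root, sink, edge, store]
Visit shard → queue [ledger, index, queue, root, sink, edge, store]
Visit ledger → queue [index, queue, root, sink, edge, store]
Visit index → queue [queue, root, sink, edge, store]
Visit queue → queue [root, sink, edge, store]
Visit root → queue [sink, edge, store]
Visit sink → queue [edge, store]
Visit edge → queue [store]
Visit store → queue []

node ingest mirror bridge router back relay peer shard ledger index queue root sink edge store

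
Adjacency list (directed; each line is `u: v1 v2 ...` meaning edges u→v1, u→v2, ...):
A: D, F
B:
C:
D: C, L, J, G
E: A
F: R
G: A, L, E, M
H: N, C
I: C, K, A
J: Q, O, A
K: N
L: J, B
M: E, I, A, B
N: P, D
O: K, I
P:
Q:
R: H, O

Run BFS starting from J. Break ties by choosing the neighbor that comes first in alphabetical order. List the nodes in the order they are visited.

J -> A -> O -> Q -> D -> F -> I -> K -> C -> G -> L -> R -> N -> E -> M -> B -> H -> P

Visit J; enqueue A, O, Q → queue [A, O, Q]
Visit A; enqueue D, F → queue [O, Q, D, F]
Visit O; enqueue I, K → queue [Q, D, F, I, K]
Visit Q → queue [D, F, I, K]
Visit D; enqueue C, G, L → queue [F, I, K, C, G, L]
Visit F; enqueue R → queue [I, K, C, G, L, R]
Visit I → queue [K, C, G, L, R]
Visit K; enqueue N → queue [C, G, L, R, N]
Visit C → queue [G, L, R, N]
Visit G; enqueue E, M → queue [L, R, N, E, M]
Visit L; enqueue B → queue [R, N, E, M, B]
Visit R; enqueue H → queue [N, E, M, B, H]
Visit N; enqueue P → queue [E, M, B, H, P]
Visit E → queue [M, B, H, P]
Visit M → queue [B, H, P]
Visit B → queue [H, P]
Visit H → queue [P]
Visit P → queue []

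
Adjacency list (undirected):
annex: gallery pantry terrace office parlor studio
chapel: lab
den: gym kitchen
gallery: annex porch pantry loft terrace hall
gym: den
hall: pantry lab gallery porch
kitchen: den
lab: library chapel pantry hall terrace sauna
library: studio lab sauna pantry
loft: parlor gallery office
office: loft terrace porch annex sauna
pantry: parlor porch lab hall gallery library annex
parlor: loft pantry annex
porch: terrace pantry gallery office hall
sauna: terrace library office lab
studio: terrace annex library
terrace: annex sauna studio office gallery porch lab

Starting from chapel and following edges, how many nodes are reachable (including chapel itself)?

14

BFS from chapel visits: chapel, lab, terrace, sauna, pantry, library, hall, studio, porch, office, gallery, annex, parlor, loft
Reachable nodes: 14 of 17 total.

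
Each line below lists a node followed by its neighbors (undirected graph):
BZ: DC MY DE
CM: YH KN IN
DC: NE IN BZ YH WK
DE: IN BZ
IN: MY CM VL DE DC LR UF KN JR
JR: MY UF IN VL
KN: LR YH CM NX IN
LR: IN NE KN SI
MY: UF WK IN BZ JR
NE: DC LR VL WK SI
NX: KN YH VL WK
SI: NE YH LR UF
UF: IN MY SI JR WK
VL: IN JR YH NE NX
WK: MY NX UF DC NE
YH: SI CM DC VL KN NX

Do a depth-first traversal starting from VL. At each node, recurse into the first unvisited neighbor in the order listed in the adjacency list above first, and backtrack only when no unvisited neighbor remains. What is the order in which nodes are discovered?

VL, IN, MY, UF, SI, NE, DC, BZ, DE, YH, CM, KN, LR, NX, WK, JR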